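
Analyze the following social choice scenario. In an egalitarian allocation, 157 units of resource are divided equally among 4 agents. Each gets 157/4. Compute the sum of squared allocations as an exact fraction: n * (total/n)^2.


Step 1: Each agent's share = 157/4
Step 2: Square of each share = (157/4)^2 = 24649/16
Step 3: Sum of squares = 4 * 24649/16 = 24649/4

24649/4


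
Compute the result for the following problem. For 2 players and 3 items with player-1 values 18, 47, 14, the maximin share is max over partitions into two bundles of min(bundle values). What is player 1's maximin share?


Step 1: Item values = 18, 47, 14
Step 2: Enumerate all 2-bundle partitions and take the smaller bundle:
  Partition 1: {18} vs {47,14} -> bundles 18, 61; min = 18
  Partition 2: {47} vs {18,14} -> bundles 47, 32; min = 32
  Partition 3: {14} vs {18,47} -> bundles 14, 65; min = 14
Step 3: MMS = max(18, 32, 14) = 32

32


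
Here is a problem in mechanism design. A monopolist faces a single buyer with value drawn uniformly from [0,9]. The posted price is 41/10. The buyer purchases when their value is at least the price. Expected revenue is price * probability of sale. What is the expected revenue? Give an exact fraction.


Step 1: Posted price r = 41/10, value support [0,9]
Step 2: P(v >= r) = (9 - 41/10)/9 = 49/90
Step 3: Expected revenue = r * P(v >= r) = 41/10 * 49/90
Step 4: Revenue = 2009/900

2009/900


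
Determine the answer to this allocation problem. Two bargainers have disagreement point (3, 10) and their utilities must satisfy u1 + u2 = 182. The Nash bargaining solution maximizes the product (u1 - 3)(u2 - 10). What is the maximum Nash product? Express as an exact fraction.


Step 1: The Nash solution splits surplus symmetrically above the disagreement point
Step 2: u1 = (total + d1 - d2)/2 = (182 + 3 - 10)/2 = 175/2
Step 3: u2 = (total - d1 + d2)/2 = (182 - 3 + 10)/2 = 189/2
Step 4: Nash product = (175/2 - 3) * (189/2 - 10)
Step 5: = 169/2 * 169/2 = 28561/4

28561/4


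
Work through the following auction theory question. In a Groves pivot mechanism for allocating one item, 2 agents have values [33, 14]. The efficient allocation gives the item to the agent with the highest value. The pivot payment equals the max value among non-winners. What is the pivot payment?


Step 1: The efficient winner is agent 0 with value 33
Step 2: Other agents' values: [14]
Step 3: Pivot payment = max(others) = 14
Step 4: The winner pays 14

14


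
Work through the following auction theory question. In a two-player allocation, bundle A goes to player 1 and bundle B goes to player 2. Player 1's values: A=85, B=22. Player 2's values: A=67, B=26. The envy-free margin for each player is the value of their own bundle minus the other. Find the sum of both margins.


Step 1: Player 1's margin = v1(A) - v1(B) = 85 - 22 = 63
Step 2: Player 2's margin = v2(B) - v2(A) = 26 - 67 = -41
Step 3: Total margin = 63 + -41 = 22

22


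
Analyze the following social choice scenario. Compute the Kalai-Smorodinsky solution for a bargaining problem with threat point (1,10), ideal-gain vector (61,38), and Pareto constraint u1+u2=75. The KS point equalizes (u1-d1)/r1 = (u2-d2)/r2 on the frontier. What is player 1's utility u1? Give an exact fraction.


Step 1: At the KS point, (u1-d1)/r1 = (u2-d2)/r2 = t and u1+u2 = 75
Step 2: u1 = d1 + r1*t and u2 = d2 + r2*t, so (d1 + r1*t) + (d2 + r2*t) = 75
Step 3: t = (75 - 1 - 10)/(61 + 38) = 64/99
Step 4: u1 = d1 + r1*t = 1 + 61 * 64/99 = 4003/99
Step 5: (Check: u2 = d2 + r2*t = 3422/99; u1+u2 = 4003/99 + 3422/99 = 75, on the frontier.)

4003/99


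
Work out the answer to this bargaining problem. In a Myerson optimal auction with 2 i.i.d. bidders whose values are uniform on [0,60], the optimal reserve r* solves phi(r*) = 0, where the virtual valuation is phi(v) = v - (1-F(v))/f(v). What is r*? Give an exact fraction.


Step 1: For U[0,60], F(v) = v/60 and f(v) = 1/60
Step 2: phi(v) = v - (1 - v/60)/(1/60) = v - (60 - v) = 2v - 60
Step 3: Set phi(r*) = 0: 2r* - 60 = 0
Step 4: r* = 60/2 = 30 (the number of bidders n = 2 does not enter)

30


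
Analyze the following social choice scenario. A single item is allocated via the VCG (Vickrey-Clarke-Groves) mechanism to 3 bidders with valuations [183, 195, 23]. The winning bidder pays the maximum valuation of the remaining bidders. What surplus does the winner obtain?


Step 1: The winner is the agent with the highest value: agent 1 with value 195
Step 2: Values of other agents: [183, 23]
Step 3: VCG payment = max of others' values = 183
Step 4: Surplus = 195 - 183 = 12

12


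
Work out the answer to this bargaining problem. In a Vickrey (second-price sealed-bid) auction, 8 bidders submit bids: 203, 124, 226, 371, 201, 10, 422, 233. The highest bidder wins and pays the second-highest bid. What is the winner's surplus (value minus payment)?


Step 1: Sort bids in descending order: 422, 371, 233, 226, 203, 201, 124, 10
Step 2: The winning bid is the highest: 422
Step 3: The payment equals the second-highest bid: 371
Step 4: Surplus = winner's bid - payment = 422 - 371 = 51

51


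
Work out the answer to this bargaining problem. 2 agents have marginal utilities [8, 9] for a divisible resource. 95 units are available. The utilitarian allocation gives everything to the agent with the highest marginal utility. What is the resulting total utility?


Step 1: The marginal utilities are [8, 9]
Step 2: The highest marginal utility is 9
Step 3: All 95 units go to that agent
Step 4: Total utility = 9 * 95 = 855

855


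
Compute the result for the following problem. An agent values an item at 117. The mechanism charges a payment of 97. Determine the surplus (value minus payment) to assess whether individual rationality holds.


Step 1: Surplus = value - payment = 117 - 97 = 20
Step 2: IR is satisfied (surplus >= 0)

20


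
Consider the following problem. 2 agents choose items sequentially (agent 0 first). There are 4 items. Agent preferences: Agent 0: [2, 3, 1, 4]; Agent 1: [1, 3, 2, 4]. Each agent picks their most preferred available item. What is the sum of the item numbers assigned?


Step 1: Agent 0 picks item 2
Step 2: Agent 1 picks item 1
Step 3: Sum = 2 + 1 = 3

3


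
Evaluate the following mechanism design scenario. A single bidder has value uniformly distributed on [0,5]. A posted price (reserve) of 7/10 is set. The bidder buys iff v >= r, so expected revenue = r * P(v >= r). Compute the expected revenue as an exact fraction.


Step 1: Posted price r = 7/10, value support [0,5]
Step 2: P(v >= r) = (5 - 7/10)/5 = 43/50
Step 3: Expected revenue = r * P(v >= r) = 7/10 * 43/50
Step 4: Revenue = 301/500

301/500


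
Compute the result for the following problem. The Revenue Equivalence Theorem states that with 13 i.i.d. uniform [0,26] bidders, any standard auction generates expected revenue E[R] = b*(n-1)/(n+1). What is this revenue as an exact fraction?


Step 1: By Revenue Equivalence, expected revenue = b*(n-1)/(n+1)
Step 2: Substituting n = 13, b = 26
Step 3: Revenue = 26*(13-1)/(13+1) = 26*12/14
Step 4: Revenue = 312/14 = 156/7

156/7


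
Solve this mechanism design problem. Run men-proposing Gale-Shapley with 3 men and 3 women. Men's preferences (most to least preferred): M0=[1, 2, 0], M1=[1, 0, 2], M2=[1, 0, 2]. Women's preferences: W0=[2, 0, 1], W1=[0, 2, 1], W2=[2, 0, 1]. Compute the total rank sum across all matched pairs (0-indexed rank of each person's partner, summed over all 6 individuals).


Step 1: Run Gale-Shapley (men propose, women hold best offer):
  M0 proposes to W1; she accepts
  M1 proposes to W1; rejected
  M1 proposes to W0; she accepts
  M2 proposes to W1; rejected
  M2 proposes to W0; she switches from M1
  M1 proposes to W2; she accepts
Step 2: Final matching: W0-M2, W1-M0, W2-M1
Step 3: 0-indexed ranks (man's rank of his match, then woman's): 1 + 0 + 0 + 0 + 2 + 2
Step 4: Total rank sum = 5

5


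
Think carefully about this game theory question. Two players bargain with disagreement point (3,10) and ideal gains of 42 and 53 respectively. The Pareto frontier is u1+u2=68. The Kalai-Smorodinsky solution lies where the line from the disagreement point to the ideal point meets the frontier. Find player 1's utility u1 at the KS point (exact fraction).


Step 1: At the KS point, (u1-d1)/r1 = (u2-d2)/r2 = t and u1+u2 = 68
Step 2: u1 = d1 + r1*t and u2 = d2 + r2*t, so (d1 + r1*t) + (d2 + r2*t) = 68
Step 3: t = (68 - 3 - 10)/(42 + 53) = 55/95 = 11/19
Step 4: u1 = d1 + r1*t = 3 + 42 * 11/19 = 519/19
Step 5: (Check: u2 = d2 + r2*t = 773/19; u1+u2 = 519/19 + 773/19 = 68, on the frontier.)

519/19


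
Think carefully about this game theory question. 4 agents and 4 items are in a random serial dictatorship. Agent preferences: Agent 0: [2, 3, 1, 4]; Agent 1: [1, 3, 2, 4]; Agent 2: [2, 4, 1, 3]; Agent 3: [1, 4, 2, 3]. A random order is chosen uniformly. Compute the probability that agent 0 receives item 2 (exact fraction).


Step 1: Agent 0 wants item 2
Step 2: There are 24 possible orderings of agents
Step 3: In 12 orderings, agent 0 gets item 2
Step 4: Probability = 12/24 = 1/2

1/2


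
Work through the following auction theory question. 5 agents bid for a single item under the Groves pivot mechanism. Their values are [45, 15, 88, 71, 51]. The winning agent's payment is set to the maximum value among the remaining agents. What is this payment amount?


Step 1: The efficient winner is agent 2 with value 88
Step 2: Other agents' values: [45, 15, 71, 51]
Step 3: Pivot payment = max(others) = 71
Step 4: The winner pays 71

71


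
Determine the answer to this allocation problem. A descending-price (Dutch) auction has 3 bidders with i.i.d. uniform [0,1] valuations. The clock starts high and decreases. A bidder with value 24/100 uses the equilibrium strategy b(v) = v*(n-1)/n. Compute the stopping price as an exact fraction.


Step 1: Dutch auctions are strategically equivalent to first-price auctions
Step 2: The equilibrium bid is b(v) = v*(n-1)/n
Step 3: b = 6/25 * 2/3
Step 4: b = 4/25

4/25


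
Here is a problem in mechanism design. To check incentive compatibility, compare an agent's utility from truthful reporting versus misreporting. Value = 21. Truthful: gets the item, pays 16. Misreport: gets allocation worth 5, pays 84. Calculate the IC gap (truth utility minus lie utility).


Step 1: U(truth) = value - payment = 21 - 16 = 5
Step 2: U(lie) = allocation - payment = 5 - 84 = -79
Step 3: IC gap = 5 - (-79) = 84

84


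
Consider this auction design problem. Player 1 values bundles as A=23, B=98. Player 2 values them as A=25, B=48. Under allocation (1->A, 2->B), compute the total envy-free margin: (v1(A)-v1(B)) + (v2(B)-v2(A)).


Step 1: Player 1's margin = v1(A) - v1(B) = 23 - 98 = -75
Step 2: Player 2's margin = v2(B) - v2(A) = 48 - 25 = 23
Step 3: Total margin = -75 + 23 = -52

-52


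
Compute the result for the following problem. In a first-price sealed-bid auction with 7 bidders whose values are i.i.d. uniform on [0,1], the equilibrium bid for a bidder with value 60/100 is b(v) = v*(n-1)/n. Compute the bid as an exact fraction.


Step 1: The symmetric BNE bidding function is b(v) = v * (n-1) / n
Step 2: Substitute v = 3/5 and n = 7
Step 3: b = 3/5 * 6/7
Step 4: b = 18/35

18/35


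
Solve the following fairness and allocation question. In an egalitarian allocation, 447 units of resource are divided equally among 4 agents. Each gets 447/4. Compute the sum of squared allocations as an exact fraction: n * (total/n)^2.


Step 1: Each agent's share = 447/4
Step 2: Square of each share = (447/4)^2 = 199809/16
Step 3: Sum of squares = 4 * 199809/16 = 199809/4

199809/4


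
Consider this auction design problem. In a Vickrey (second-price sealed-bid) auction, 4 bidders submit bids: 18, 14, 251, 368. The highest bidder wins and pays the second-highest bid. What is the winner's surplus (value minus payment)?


Step 1: Sort bids in descending order: 368, 251, 18, 14
Step 2: The winning bid is the highest: 368
Step 3: The payment equals the second-highest bid: 251
Step 4: Surplus = winner's bid - payment = 368 - 251 = 117

117


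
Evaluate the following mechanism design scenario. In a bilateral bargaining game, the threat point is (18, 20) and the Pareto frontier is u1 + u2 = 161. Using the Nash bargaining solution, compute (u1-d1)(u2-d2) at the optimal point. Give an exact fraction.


Step 1: The Nash solution splits surplus symmetrically above the disagreement point
Step 2: u1 = (total + d1 - d2)/2 = (161 + 18 - 20)/2 = 159/2
Step 3: u2 = (total - d1 + d2)/2 = (161 - 18 + 20)/2 = 163/2
Step 4: Nash product = (159/2 - 18) * (163/2 - 20)
Step 5: = 123/2 * 123/2 = 15129/4

15129/4


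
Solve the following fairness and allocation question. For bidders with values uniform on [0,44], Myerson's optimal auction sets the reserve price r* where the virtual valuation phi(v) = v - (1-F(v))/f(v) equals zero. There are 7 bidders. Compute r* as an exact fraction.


Step 1: For U[0,44], F(v) = v/44 and f(v) = 1/44
Step 2: phi(v) = v - (1 - v/44)/(1/44) = v - (44 - v) = 2v - 44
Step 3: Set phi(r*) = 0: 2r* - 44 = 0
Step 4: r* = 44/2 = 22 (the number of bidders n = 7 does not enter)

22


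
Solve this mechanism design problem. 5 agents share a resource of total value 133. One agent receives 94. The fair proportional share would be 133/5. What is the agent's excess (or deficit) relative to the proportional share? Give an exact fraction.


Step 1: Proportional share = 133/5
Step 2: Agent's actual allocation = 94
Step 3: Excess = 94 - 133/5 = 337/5

337/5


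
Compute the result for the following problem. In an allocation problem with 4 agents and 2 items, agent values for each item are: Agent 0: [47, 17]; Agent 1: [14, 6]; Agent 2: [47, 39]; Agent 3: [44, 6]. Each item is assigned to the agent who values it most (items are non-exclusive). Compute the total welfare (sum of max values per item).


Step 1: For each item, find the maximum value among all agents.
Step 2: Item 0 -> Agent 0 (value 47)
Step 3: Item 1 -> Agent 2 (value 39)
Step 4: Total welfare = 47 + 39 = 86

86


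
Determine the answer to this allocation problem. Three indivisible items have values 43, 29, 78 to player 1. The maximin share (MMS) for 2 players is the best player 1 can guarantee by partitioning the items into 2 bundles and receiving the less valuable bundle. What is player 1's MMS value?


Step 1: Item values = 43, 29, 78
Step 2: Enumerate all 2-bundle partitions and take the smaller bundle:
  Partition 1: {43} vs {29,78} -> bundles 43, 107; min = 43
  Partition 2: {29} vs {43,78} -> bundles 29, 121; min = 29
  Partition 3: {78} vs {43,29} -> bundles 78, 72; min = 72
Step 3: MMS = max(43, 29, 72) = 72

72


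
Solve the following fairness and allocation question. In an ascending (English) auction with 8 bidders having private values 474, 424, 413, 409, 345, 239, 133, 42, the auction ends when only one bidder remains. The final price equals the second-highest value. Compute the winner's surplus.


Step 1: Identify the highest value: 474
Step 2: Identify the second-highest value: 424
Step 3: The final price = second-highest value = 424
Step 4: Surplus = 474 - 424 = 50

50


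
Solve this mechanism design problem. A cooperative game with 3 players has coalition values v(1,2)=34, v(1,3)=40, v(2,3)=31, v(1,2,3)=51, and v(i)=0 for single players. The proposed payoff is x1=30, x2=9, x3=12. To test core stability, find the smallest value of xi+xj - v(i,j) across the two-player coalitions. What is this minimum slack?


Step 1: Slack for coalition (1,2): x1+x2 - v12 = 39 - 34 = 5
Step 2: Slack for coalition (1,3): x1+x3 - v13 = 42 - 40 = 2
Step 3: Slack for coalition (2,3): x2+x3 - v23 = 21 - 31 = -10
Step 4: Minimum slack = min(5, 2, -10) = -10, attained by (2,3); coalition (2,3) can block (slack < 0), so the allocation is not in the core

-10


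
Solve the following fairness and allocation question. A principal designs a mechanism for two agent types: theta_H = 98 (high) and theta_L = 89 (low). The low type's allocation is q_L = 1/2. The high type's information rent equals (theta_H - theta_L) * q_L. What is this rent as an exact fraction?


Step 1: theta_H - theta_L = 98 - 89 = 9
Step 2: Information rent = (theta_H - theta_L) * q_L
Step 3: = 9 * 1/2
Step 4: = 9/2

9/2


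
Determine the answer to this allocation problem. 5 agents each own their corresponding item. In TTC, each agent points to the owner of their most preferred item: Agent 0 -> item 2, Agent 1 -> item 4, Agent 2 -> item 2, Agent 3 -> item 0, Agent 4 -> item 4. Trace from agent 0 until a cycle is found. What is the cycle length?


Step 1: Trace the pointer graph from agent 0: 0 -> 2 -> 2
Step 2: A cycle is detected when we revisit agent 2
Step 3: The cycle is: 2 -> 2
Step 4: Cycle length = 1

1


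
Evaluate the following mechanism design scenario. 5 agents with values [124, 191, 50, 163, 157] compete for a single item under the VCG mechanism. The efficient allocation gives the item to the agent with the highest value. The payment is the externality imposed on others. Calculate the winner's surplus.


Step 1: The winner is the agent with the highest value: agent 1 with value 191
Step 2: Values of other agents: [124, 50, 163, 157]
Step 3: VCG payment = max of others' values = 163
Step 4: Surplus = 191 - 163 = 28

28


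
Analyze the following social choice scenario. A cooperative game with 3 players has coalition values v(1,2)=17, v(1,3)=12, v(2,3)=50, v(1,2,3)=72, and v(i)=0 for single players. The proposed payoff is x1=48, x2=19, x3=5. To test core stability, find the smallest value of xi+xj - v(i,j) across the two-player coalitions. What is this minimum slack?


Step 1: Slack for coalition (1,2): x1+x2 - v12 = 67 - 17 = 50
Step 2: Slack for coalition (1,3): x1+x3 - v13 = 53 - 12 = 41
Step 3: Slack for coalition (2,3): x2+x3 - v23 = 24 - 50 = -26
Step 4: Minimum slack = min(50, 41, -26) = -26, attained by (2,3); coalition (2,3) can block (slack < 0), so the allocation is not in the core

-26


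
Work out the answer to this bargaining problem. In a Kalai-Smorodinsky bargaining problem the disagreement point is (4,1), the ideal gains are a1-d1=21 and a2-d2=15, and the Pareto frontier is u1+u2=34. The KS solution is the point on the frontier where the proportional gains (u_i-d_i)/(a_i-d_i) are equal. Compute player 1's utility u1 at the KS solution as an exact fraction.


Step 1: At the KS point, (u1-d1)/r1 = (u2-d2)/r2 = t and u1+u2 = 34
Step 2: u1 = d1 + r1*t and u2 = d2 + r2*t, so (d1 + r1*t) + (d2 + r2*t) = 34
Step 3: t = (34 - 4 - 1)/(21 + 15) = 29/36
Step 4: u1 = d1 + r1*t = 4 + 21 * 29/36 = 251/12
Step 5: (Check: u2 = d2 + r2*t = 157/12; u1+u2 = 251/12 + 157/12 = 34, on the frontier.)

251/12


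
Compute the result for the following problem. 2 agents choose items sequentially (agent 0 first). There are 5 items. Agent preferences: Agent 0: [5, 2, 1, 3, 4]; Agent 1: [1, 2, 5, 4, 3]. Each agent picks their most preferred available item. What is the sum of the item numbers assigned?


Step 1: Agent 0 picks item 5
Step 2: Agent 1 picks item 1
Step 3: Sum = 5 + 1 = 6

6


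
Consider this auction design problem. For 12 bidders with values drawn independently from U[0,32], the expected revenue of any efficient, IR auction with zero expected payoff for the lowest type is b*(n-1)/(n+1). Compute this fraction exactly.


Step 1: By Revenue Equivalence, expected revenue = b*(n-1)/(n+1)
Step 2: Substituting n = 12, b = 32
Step 3: Revenue = 32*(12-1)/(12+1) = 32*11/13
Step 4: Revenue = 352/13

352/13


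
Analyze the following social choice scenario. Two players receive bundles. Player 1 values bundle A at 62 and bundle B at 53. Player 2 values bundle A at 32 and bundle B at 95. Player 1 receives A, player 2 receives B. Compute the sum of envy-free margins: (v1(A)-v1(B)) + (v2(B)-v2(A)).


Step 1: Player 1's margin = v1(A) - v1(B) = 62 - 53 = 9
Step 2: Player 2's margin = v2(B) - v2(A) = 95 - 32 = 63
Step 3: Total margin = 9 + 63 = 72

72


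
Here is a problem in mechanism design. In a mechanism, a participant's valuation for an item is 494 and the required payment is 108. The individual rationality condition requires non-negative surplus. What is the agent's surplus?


Step 1: Surplus = value - payment = 494 - 108 = 386
Step 2: IR is satisfied (surplus >= 0)

386


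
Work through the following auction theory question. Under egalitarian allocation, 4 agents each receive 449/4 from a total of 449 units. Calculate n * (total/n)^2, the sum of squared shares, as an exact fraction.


Step 1: Each agent's share = 449/4
Step 2: Square of each share = (449/4)^2 = 201601/16
Step 3: Sum of squares = 4 * 201601/16 = 201601/4

201601/4


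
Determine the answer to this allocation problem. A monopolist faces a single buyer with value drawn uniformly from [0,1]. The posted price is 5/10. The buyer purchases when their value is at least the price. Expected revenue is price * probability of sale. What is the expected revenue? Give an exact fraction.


Step 1: Posted price r = 1/2, value support [0,1]
Step 2: P(v >= r) = (1 - 1/2)/1 = 1/2
Step 3: Expected revenue = r * P(v >= r) = 1/2 * 1/2
Step 4: Revenue = 1/4

1/4


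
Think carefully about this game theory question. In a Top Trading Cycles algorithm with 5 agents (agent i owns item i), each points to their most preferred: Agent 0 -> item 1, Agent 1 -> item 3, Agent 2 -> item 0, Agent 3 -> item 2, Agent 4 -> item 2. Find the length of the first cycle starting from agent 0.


Step 1: Trace the pointer graph from agent 0: 0 -> 1 -> 3 -> 2 -> 0
Step 2: A cycle is detected when we revisit agent 0
Step 3: The cycle is: 0 -> 1 -> 3 -> 2 -> 0
Step 4: Cycle length = 4

4


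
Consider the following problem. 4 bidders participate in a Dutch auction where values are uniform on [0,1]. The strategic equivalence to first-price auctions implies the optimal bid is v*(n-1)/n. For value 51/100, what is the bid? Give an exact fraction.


Step 1: Dutch auctions are strategically equivalent to first-price auctions
Step 2: The equilibrium bid is b(v) = v*(n-1)/n
Step 3: b = 51/100 * 3/4
Step 4: b = 153/400

153/400


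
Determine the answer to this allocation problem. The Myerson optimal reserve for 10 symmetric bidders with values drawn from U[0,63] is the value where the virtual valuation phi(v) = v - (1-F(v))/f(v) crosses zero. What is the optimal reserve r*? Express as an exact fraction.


Step 1: For U[0,63], F(v) = v/63 and f(v) = 1/63
Step 2: phi(v) = v - (1 - v/63)/(1/63) = v - (63 - v) = 2v - 63
Step 3: Set phi(r*) = 0: 2r* - 63 = 0
Step 4: r* = 63/2 (the number of bidders n = 10 does not enter)

63/2


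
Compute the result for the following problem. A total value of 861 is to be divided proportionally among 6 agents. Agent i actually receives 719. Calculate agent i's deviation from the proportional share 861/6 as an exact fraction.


Step 1: Proportional share = 861/6 = 287/2
Step 2: Agent's actual allocation = 719
Step 3: Excess = 719 - 287/2 = 1151/2

1151/2


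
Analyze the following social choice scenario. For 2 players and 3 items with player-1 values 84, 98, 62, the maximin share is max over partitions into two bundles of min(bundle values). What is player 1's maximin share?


Step 1: Item values = 84, 98, 62
Step 2: Enumerate all 2-bundle partitions and take the smaller bundle:
  Partition 1: {84} vs {98,62} -> bundles 84, 160; min = 84
  Partition 2: {98} vs {84,62} -> bundles 98, 146; min = 98
  Partition 3: {62} vs {84,98} -> bundles 62, 182; min = 62
Step 3: MMS = max(84, 98, 62) = 98

98


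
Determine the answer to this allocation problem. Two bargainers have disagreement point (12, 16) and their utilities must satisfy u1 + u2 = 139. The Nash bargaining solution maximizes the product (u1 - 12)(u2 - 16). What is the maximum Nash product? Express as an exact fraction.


Step 1: The Nash solution splits surplus symmetrically above the disagreement point
Step 2: u1 = (total + d1 - d2)/2 = (139 + 12 - 16)/2 = 135/2
Step 3: u2 = (total - d1 + d2)/2 = (139 - 12 + 16)/2 = 143/2
Step 4: Nash product = (135/2 - 12) * (143/2 - 16)
Step 5: = 111/2 * 111/2 = 12321/4

12321/4


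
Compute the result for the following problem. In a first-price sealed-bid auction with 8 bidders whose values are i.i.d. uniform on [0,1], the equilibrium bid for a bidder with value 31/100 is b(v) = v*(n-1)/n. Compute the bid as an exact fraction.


Step 1: The symmetric BNE bidding function is b(v) = v * (n-1) / n
Step 2: Substitute v = 31/100 and n = 8
Step 3: b = 31/100 * 7/8
Step 4: b = 217/800

217/800


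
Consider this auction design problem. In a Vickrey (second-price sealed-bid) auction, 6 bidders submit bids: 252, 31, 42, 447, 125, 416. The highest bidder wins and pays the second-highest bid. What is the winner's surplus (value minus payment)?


Step 1: Sort bids in descending order: 447, 416, 252, 125, 42, 31
Step 2: The winning bid is the highest: 447
Step 3: The payment equals the second-highest bid: 416
Step 4: Surplus = winner's bid - payment = 447 - 416 = 31

31


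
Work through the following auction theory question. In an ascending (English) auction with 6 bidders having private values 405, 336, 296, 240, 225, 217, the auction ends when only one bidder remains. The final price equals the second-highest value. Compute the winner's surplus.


Step 1: Identify the highest value: 405
Step 2: Identify the second-highest value: 336
Step 3: The final price = second-highest value = 336
Step 4: Surplus = 405 - 336 = 69

69


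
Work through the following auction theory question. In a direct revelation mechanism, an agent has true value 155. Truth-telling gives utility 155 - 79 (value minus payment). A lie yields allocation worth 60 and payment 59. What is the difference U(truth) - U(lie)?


Step 1: U(truth) = value - payment = 155 - 79 = 76
Step 2: U(lie) = allocation - payment = 60 - 59 = 1
Step 3: IC gap = 76 - 1 = 75

75


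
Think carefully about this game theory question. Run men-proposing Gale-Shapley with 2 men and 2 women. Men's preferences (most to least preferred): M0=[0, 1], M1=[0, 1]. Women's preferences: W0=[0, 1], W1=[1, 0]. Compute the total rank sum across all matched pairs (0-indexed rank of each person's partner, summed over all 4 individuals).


Step 1: Run Gale-Shapley (men propose, women hold best offer):
  M0 proposes to W0; she accepts
  M1 proposes to W0; rejected
  M1 proposes to W1; she accepts
Step 2: Final matching: W0-M0, W1-M1
Step 3: 0-indexed ranks (man's rank of his match, then woman's): 0 + 0 + 1 + 0
Step 4: Total rank sum = 1

1


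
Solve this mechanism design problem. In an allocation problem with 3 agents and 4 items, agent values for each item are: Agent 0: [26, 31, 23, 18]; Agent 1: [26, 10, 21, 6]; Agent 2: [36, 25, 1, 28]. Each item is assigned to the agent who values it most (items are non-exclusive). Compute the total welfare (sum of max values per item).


Step 1: For each item, find the maximum value among all agents.
Step 2: Item 0 -> Agent 2 (value 36)
Step 3: Item 1 -> Agent 0 (value 31)
Step 4: Item 2 -> Agent 0 (value 23)
Step 5: Item 3 -> Agent 2 (value 28)
Step 6: Total welfare = 36 + 31 + 23 + 28 = 118

118


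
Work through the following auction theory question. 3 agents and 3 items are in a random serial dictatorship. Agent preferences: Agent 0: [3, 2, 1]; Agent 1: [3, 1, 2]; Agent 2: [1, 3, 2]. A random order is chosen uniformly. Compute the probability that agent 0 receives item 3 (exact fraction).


Step 1: Agent 0 wants item 3
Step 2: There are 6 possible orderings of agents
Step 3: In 3 orderings, agent 0 gets item 3
Step 4: Probability = 3/6 = 1/2

1/2


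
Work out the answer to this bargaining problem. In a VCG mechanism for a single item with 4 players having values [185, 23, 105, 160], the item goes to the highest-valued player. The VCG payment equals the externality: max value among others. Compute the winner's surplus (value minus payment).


Step 1: The winner is the agent with the highest value: agent 0 with value 185
Step 2: Values of other agents: [23, 105, 160]
Step 3: VCG payment = max of others' values = 160
Step 4: Surplus = 185 - 160 = 25

25


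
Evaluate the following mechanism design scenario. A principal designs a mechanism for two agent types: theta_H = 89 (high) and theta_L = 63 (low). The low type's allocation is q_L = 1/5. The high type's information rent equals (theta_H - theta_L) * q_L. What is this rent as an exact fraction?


Step 1: theta_H - theta_L = 89 - 63 = 26
Step 2: Information rent = (theta_H - theta_L) * q_L
Step 3: = 26 * 1/5
Step 4: = 26/5

26/5


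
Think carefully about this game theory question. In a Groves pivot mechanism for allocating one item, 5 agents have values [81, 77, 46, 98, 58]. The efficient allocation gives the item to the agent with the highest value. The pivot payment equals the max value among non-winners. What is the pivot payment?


Step 1: The efficient winner is agent 3 with value 98
Step 2: Other agents' values: [81, 77, 46, 58]
Step 3: Pivot payment = max(others) = 81
Step 4: The winner pays 81

81


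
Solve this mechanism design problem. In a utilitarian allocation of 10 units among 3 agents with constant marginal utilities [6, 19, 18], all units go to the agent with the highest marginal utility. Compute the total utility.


Step 1: The marginal utilities are [6, 19, 18]
Step 2: The highest marginal utility is 19
Step 3: All 10 units go to that agent
Step 4: Total utility = 19 * 10 = 190

190


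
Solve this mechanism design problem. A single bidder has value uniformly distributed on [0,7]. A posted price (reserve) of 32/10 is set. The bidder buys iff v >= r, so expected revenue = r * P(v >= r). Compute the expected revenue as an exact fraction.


Step 1: Posted price r = 16/5, value support [0,7]
Step 2: P(v >= r) = (7 - 16/5)/7 = 19/35
Step 3: Expected revenue = r * P(v >= r) = 16/5 * 19/35
Step 4: Revenue = 304/175

304/175


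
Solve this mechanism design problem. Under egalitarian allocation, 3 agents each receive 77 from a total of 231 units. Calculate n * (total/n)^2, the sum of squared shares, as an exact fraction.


Step 1: Each agent's share = 231/3 = 77
Step 2: Square of each share = (77)^2 = 5929
Step 3: Sum of squares = 3 * 5929 = 17787

17787


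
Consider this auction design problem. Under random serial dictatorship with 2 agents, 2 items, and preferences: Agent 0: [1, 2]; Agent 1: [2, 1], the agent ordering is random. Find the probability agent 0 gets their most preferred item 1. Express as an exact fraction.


Step 1: Agent 0 wants item 1
Step 2: There are 2 possible orderings of agents
Step 3: In 2 orderings, agent 0 gets item 1
Step 4: Probability = 2/2 = 1

1


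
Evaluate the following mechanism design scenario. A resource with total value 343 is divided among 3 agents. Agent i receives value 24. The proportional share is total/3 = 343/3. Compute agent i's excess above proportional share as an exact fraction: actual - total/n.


Step 1: Proportional share = 343/3
Step 2: Agent's actual allocation = 24
Step 3: Excess = 24 - 343/3 = -271/3

-271/3


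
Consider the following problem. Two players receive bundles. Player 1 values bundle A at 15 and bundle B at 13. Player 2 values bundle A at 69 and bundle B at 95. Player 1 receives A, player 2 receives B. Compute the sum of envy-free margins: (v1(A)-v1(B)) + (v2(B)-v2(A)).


Step 1: Player 1's margin = v1(A) - v1(B) = 15 - 13 = 2
Step 2: Player 2's margin = v2(B) - v2(A) = 95 - 69 = 26
Step 3: Total margin = 2 + 26 = 28

28


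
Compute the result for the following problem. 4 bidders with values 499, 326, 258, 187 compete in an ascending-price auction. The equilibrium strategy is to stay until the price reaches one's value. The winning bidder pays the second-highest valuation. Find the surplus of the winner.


Step 1: Identify the highest value: 499
Step 2: Identify the second-highest value: 326
Step 3: The final price = second-highest value = 326
Step 4: Surplus = 499 - 326 = 173

173


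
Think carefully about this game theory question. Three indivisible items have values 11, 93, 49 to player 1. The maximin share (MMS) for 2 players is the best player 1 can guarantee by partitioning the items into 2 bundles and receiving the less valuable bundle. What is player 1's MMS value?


Step 1: Item values = 11, 93, 49
Step 2: Enumerate all 2-bundle partitions and take the smaller bundle:
  Partition 1: {11} vs {93,49} -> bundles 11, 142; min = 11
  Partition 2: {93} vs {11,49} -> bundles 93, 60; min = 60
  Partition 3: {49} vs {11,93} -> bundles 49, 104; min = 49
Step 3: MMS = max(11, 60, 49) = 60

60


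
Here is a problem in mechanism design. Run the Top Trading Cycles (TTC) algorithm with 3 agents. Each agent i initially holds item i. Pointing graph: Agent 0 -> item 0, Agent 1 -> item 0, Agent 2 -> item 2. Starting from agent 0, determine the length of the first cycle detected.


Step 1: Trace the pointer graph from agent 0: 0 -> 0
Step 2: A cycle is detected when we revisit agent 0
Step 3: The cycle is: 0 -> 0
Step 4: Cycle length = 1

1


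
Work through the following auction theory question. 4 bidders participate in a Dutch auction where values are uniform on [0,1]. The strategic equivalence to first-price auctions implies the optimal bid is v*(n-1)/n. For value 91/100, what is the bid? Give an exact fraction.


Step 1: Dutch auctions are strategically equivalent to first-price auctions
Step 2: The equilibrium bid is b(v) = v*(n-1)/n
Step 3: b = 91/100 * 3/4
Step 4: b = 273/400

273/400


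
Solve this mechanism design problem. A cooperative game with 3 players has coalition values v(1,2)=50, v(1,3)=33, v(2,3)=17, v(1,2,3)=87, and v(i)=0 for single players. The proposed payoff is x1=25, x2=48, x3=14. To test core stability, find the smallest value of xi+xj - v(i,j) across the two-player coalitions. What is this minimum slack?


Step 1: Slack for coalition (1,2): x1+x2 - v12 = 73 - 50 = 23
Step 2: Slack for coalition (1,3): x1+x3 - v13 = 39 - 33 = 6
Step 3: Slack for coalition (2,3): x2+x3 - v23 = 62 - 17 = 45
Step 4: Minimum slack = min(23, 6, 45) = 6, attained by (1,3); no pair can gain by deviating, so the allocation is in the core

6


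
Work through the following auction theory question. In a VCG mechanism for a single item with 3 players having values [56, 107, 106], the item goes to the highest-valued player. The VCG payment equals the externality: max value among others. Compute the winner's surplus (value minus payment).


Step 1: The winner is the agent with the highest value: agent 1 with value 107
Step 2: Values of other agents: [56, 106]
Step 3: VCG payment = max of others' values = 106
Step 4: Surplus = 107 - 106 = 1

1


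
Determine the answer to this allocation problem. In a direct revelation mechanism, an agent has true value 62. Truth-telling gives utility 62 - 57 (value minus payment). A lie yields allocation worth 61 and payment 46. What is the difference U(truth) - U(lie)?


Step 1: U(truth) = value - payment = 62 - 57 = 5
Step 2: U(lie) = allocation - payment = 61 - 46 = 15
Step 3: IC gap = 5 - 15 = -10

-10


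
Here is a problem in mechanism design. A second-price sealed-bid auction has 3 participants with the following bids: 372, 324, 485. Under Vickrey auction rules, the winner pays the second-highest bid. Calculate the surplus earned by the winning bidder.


Step 1: Sort bids in descending order: 485, 372, 324
Step 2: The winning bid is the highest: 485
Step 3: The payment equals the second-highest bid: 372
Step 4: Surplus = winner's bid - payment = 485 - 372 = 113

113


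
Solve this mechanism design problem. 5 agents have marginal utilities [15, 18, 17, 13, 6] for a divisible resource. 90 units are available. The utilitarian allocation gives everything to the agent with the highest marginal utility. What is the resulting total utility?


Step 1: The marginal utilities are [15, 18, 17, 13, 6]
Step 2: The highest marginal utility is 18
Step 3: All 90 units go to that agent
Step 4: Total utility = 18 * 90 = 1620

1620


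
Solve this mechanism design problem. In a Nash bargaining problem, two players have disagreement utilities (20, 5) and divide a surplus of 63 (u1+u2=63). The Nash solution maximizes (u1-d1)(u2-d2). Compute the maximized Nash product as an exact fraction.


Step 1: The Nash solution splits surplus symmetrically above the disagreement point
Step 2: u1 = (total + d1 - d2)/2 = (63 + 20 - 5)/2 = 39
Step 3: u2 = (total - d1 + d2)/2 = (63 - 20 + 5)/2 = 24
Step 4: Nash product = (39 - 20) * (24 - 5)
Step 5: = 19 * 19 = 361

361


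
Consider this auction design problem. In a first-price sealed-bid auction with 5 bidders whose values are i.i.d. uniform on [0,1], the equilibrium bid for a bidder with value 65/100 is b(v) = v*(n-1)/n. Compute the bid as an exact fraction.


Step 1: The symmetric BNE bidding function is b(v) = v * (n-1) / n
Step 2: Substitute v = 13/20 and n = 5
Step 3: b = 13/20 * 4/5
Step 4: b = 13/25

13/25


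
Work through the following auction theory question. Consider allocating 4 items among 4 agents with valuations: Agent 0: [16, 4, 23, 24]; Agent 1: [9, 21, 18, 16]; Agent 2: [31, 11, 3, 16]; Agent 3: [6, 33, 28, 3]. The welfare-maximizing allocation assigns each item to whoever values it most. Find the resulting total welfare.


Step 1: For each item, find the maximum value among all agents.
Step 2: Item 0 -> Agent 2 (value 31)
Step 3: Item 1 -> Agent 3 (value 33)
Step 4: Item 2 -> Agent 3 (value 28)
Step 5: Item 3 -> Agent 0 (value 24)
Step 6: Total welfare = 31 + 33 + 28 + 24 = 116

116


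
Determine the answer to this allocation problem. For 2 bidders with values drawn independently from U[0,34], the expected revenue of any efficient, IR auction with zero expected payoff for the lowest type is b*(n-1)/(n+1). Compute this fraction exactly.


Step 1: By Revenue Equivalence, expected revenue = b*(n-1)/(n+1)
Step 2: Substituting n = 2, b = 34
Step 3: Revenue = 34*(2-1)/(2+1) = 34*1/3
Step 4: Revenue = 34/3

34/3


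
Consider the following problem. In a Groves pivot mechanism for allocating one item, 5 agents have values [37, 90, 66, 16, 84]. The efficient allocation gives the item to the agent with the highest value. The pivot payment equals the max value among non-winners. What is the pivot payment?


Step 1: The efficient winner is agent 1 with value 90
Step 2: Other agents' values: [37, 66, 16, 84]
Step 3: Pivot payment = max(others) = 84
Step 4: The winner pays 84

84


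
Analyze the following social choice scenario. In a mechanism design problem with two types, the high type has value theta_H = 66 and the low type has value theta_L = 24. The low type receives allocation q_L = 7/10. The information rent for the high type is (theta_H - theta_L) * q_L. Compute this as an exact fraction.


Step 1: theta_H - theta_L = 66 - 24 = 42
Step 2: Information rent = (theta_H - theta_L) * q_L
Step 3: = 42 * 7/10
Step 4: = 147/5

147/5


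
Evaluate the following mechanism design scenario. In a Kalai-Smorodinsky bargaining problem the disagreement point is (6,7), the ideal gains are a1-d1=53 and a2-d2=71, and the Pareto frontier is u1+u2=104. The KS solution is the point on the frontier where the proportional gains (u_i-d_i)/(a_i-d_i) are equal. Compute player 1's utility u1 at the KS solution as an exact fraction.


Step 1: At the KS point, (u1-d1)/r1 = (u2-d2)/r2 = t and u1+u2 = 104
Step 2: u1 = d1 + r1*t and u2 = d2 + r2*t, so (d1 + r1*t) + (d2 + r2*t) = 104
Step 3: t = (104 - 6 - 7)/(53 + 71) = 91/124
Step 4: u1 = d1 + r1*t = 6 + 53 * 91/124 = 5567/124
Step 5: (Check: u2 = d2 + r2*t = 7329/124; u1+u2 = 5567/124 + 7329/124 = 104, on the frontier.)

5567/124


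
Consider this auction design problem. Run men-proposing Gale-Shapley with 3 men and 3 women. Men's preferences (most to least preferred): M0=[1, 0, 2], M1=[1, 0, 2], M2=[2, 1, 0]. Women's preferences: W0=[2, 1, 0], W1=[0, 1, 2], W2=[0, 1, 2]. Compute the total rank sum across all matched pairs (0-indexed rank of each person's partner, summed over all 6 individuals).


Step 1: Run Gale-Shapley (men propose, women hold best offer):
  M0 proposes to W1; she accepts
  M1 proposes to W1; rejected
  M1 proposes to W0; she accepts
  M2 proposes to W2; she accepts
Step 2: Final matching: W0-M1, W1-M0, W2-M2
Step 3: 0-indexed ranks (man's rank of his match, then woman's): 1 + 1 + 0 + 0 + 0 + 2
Step 4: Total rank sum = 4

4
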